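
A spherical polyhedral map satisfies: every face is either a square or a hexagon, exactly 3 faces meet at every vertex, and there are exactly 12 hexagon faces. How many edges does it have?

Let x be the number of squares; then F = 12 + x.
Edge–face incidences: 2E = 6·12 + 4·x = 72 + 4x.
Every vertex has degree 3, so 3V = 2E.
Euler: V − E + F = 2 ⇒ (2E)/3 − E + (12 + x) = 2.
Multiply by 6: 2·(2E) − 3·(2E) + 6·(12 + x) = 12, i.e. 72 + 6x − (72 + 4x) = 12.
Collecting terms: 2x = 12, so x = 6.
Then 2E = 72 + 4·6 = 96, so E = 48, V = 2E/3 = 32, F = 12 + 6 = 18.

48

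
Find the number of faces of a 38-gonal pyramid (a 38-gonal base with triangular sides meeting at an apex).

A pyramid on an n-gon base has one n-gon and n triangles: V = 38 + 1 = 39, E = 2·38 = 76, F = 38 + 1 = 39.

39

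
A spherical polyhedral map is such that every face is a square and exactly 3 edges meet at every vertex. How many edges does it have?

12

Each face has 4 edges and each edge borders two faces, so 2E = 4F.
Each vertex has degree 3, so 3V = 2E and hence V = 4F/3.
Euler: V − E + F = 2 ⇒ (4F/3) − (4F/2) + F = 2.
Multiply by 6: (8 − 12 + 6)F = 12, i.e. 2F = 12.
So F = 6, E = 4·6/2 = 12, V = 4·6/3 = 8.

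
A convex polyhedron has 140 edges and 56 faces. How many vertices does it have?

Here V − E + F = 2.
V = 2 + E − F = 2 + 140 − 56 = 86.

86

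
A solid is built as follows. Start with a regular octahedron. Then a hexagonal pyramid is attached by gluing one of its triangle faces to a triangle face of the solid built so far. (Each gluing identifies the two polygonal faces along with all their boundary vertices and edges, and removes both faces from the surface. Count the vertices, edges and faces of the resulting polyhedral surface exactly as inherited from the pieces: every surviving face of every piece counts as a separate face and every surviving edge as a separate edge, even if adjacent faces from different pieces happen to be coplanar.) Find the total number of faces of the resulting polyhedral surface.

13

A regular octahedron: V=6, E=12, F=8.
Attach a hexagonal pyramid (V=7, E=12, F=7) along a 3-gon: merge 3 vertices and 3 edges, delete both glued faces → V=10, E=21, F=13.
Check: V − E + F = 10 − 21 + 13 = 2.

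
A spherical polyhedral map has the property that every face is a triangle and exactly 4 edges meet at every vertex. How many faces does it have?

Each face has 3 edges and each edge borders two faces, so 2E = 3F.
Each vertex has degree 4, so 4V = 2E and hence V = 3F/4.
Euler: V − E + F = 2 ⇒ (3F/4) − (3F/2) + F = 2.
Multiply by 8: (6 − 12 + 8)F = 16, i.e. 2F = 16.
So F = 8, E = 3·8/2 = 12, V = 3·8/4 = 6.

8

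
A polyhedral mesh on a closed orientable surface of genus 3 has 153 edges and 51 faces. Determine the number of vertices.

For a closed orientable surface of genus 3, χ = 2 − 2·3 = -4.
V = -4 + E − F = -4 + 153 − 51 = 98.

98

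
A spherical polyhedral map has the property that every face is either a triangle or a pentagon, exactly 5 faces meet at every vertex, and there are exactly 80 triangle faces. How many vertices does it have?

60

Let x be the number of pentagons; then F = 80 + x.
Edge–face incidences: 2E = 3·80 + 5·x = 240 + 5x.
Every vertex has degree 5, so 5V = 2E.
Euler: V − E + F = 2 ⇒ (2E)/5 − E + (80 + x) = 2.
Multiply by 10: 2·(2E) − 5·(2E) + 10·(80 + x) = 20, i.e. 800 + 10x − 3·(240 + 5x) = 20.
Collecting terms: −5x + 80 = 20, so −5x = −60, so x = 12.
Then 2E = 240 + 5·12 = 300, so E = 150, V = 2E/5 = 60, F = 80 + 12 = 92.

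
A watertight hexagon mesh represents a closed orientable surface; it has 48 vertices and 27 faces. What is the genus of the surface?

4

Every face is a hexagon, so 2E = 6·27 = 162, giving E = 81.
χ = V − E + F = 48 − 81 + 27 = -6.
For a closed orientable surface χ = 2 − 2g, so g = (2 − (-6))/2 = 4.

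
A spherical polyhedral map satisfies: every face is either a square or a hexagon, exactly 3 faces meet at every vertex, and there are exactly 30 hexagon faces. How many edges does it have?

Let x be the number of squares; then F = 30 + x.
Edge–face incidences: 2E = 6·30 + 4·x = 180 + 4x.
Every vertex has degree 3, so 3V = 2E.
Euler: V − E + F = 2 ⇒ (2E)/3 − E + (30 + x) = 2.
Multiply by 6: 2·(2E) − 3·(2E) + 6·(30 + x) = 12, i.e. 180 + 6x − (180 + 4x) = 12.
Collecting terms: 2x = 12, so x = 6.
Then 2E = 180 + 4·6 = 204, so E = 102, V = 2E/3 = 68, F = 30 + 6 = 36.

102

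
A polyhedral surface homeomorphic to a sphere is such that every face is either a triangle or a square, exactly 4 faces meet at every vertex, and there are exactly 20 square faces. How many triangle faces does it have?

Let x be the number of triangles; then F = 20 + x.
Edge–face incidences: 2E = 4·20 + 3·x = 80 + 3x.
Every vertex has degree 4, so 4V = 2E.
Euler: V − E + F = 2 ⇒ (2E)/4 − E + (20 + x) = 2.
Multiply by 8: 2·(2E) − 4·(2E) + 8·(20 + x) = 16, i.e. 160 + 8x − 2·(80 + 3x) = 16.
Collecting terms: 2x = 16, so x = 8.
Then 2E = 80 + 3·8 = 104, so E = 52, V = 2E/4 = 26, F = 20 + 8 = 28.

8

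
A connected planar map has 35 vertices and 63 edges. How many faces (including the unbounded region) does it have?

Euler's formula for a connected plane graph: V − E + F = 2, so F = 2 − 35 + 63 = 30.

30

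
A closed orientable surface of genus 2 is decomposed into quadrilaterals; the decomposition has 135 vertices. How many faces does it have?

χ = 2 − 2·2 = -2, and every face is a square so 4F = 2E.
V − E + F = -2 with E = 4F/2 gives 135 − (4/2 − 1)·F = -2, so F = 137 and E = 274.

137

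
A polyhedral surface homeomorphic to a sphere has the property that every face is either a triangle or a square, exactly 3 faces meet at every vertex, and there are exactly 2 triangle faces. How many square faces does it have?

Let x be the number of squares; then F = 2 + x.
Edge–face incidences: 2E = 3·2 + 4·x = 6 + 4x.
Every vertex has degree 3, so 3V = 2E.
Euler: V − E + F = 2 ⇒ (2E)/3 − E + (2 + x) = 2.
Multiply by 6: 2·(2E) − 3·(2E) + 6·(2 + x) = 12, i.e. 12 + 6x − (6 + 4x) = 12.
Collecting terms: 2x + 6 = 12, so 2x = 6, so x = 3.
Then 2E = 6 + 4·3 = 18, so E = 9, V = 2E/3 = 6, F = 2 + 3 = 5.

3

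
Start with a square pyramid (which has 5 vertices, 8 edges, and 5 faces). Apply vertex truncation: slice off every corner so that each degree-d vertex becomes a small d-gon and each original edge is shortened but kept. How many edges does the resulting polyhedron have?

Truncation replaces each original edge-end by a new vertex, so V′ = 2E = 16.
Each original edge survives, and each old vertex of degree d contributes d new edges; summing degrees gives Σd = 2E, so E′ = E + 2E = 3E = 24.
Each original face survives and each original vertex becomes one new face: F′ = F + V = 10.

24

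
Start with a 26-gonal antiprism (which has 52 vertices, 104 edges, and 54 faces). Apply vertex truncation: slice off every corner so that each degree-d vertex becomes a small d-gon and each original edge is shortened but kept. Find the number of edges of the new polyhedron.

Truncation replaces each original edge-end by a new vertex, so V′ = 2E = 208.
Each original edge survives, and each old vertex of degree d contributes d new edges; summing degrees gives Σd = 2E, so E′ = E + 2E = 3E = 312.
Each original face survives and each original vertex becomes one new face: F′ = F + V = 106.

312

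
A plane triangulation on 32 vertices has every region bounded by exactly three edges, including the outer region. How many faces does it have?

60

In a plane triangulation 3F = 2E and V − E + F = 2, so F = 2V − 4 = 2·32 − 4 = 60.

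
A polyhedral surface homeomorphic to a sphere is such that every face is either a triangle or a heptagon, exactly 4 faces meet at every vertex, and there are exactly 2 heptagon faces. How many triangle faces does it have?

14

Let x be the number of triangles; then F = 2 + x.
Edge–face incidences: 2E = 7·2 + 3·x = 14 + 3x.
Every vertex has degree 4, so 4V = 2E.
Euler: V − E + F = 2 ⇒ (2E)/4 − E + (2 + x) = 2.
Multiply by 8: 2·(2E) − 4·(2E) + 8·(2 + x) = 16, i.e. 16 + 8x − 2·(14 + 3x) = 16.
Collecting terms: 2x − 12 = 16, so 2x = 28, so x = 14.
Then 2E = 14 + 3·14 = 56, so E = 28, V = 2E/4 = 14, F = 2 + 14 = 16.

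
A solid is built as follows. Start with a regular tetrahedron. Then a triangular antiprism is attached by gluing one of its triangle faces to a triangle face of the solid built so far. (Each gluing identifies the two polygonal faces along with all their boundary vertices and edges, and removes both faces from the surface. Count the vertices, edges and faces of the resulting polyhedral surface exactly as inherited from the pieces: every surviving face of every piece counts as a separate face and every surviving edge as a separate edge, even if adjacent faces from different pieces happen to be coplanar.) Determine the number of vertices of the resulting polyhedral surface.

7

A regular tetrahedron: V=4, E=6, F=4.
Attach a triangular antiprism (V=6, E=12, F=8) along a 3-gon: merge 3 vertices and 3 edges, delete both glued faces → V=7, E=15, F=10.
Check: V − E + F = 7 − 15 + 10 = 2.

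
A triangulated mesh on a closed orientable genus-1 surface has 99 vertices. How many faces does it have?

198

χ = 2 − 2·1 = 0, and every face is a triangle so 3F = 2E.
V − E + F = 0 with E = 3F/2 gives 99 − (3/2 − 1)·F = 0, so F = 198 and E = 297.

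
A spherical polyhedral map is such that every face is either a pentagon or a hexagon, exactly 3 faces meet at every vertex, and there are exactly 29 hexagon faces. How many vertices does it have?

Let x be the number of pentagons; then F = 29 + x.
Edge–face incidences: 2E = 6·29 + 5·x = 174 + 5x.
Every vertex has degree 3, so 3V = 2E.
Euler: V − E + F = 2 ⇒ (2E)/3 − E + (29 + x) = 2.
Multiply by 6: 2·(2E) − 3·(2E) + 6·(29 + x) = 12, i.e. 174 + 6x − (174 + 5x) = 12.
Collecting terms: x = 12.
Then 2E = 174 + 5·12 = 234, so E = 117, V = 2E/3 = 78, F = 29 + 12 = 41.

78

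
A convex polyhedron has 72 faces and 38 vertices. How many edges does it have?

108

Here V − E + F = 2.
E = V + F − (2) = 38 + 72 − (2) = 108.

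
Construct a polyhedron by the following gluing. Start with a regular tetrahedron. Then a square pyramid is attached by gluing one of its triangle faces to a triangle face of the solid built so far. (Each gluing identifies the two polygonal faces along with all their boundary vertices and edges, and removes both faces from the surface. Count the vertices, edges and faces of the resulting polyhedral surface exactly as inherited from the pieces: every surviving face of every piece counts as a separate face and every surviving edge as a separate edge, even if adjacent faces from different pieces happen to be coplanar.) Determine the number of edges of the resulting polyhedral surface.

A regular tetrahedron: V=4, E=6, F=4.
Attach a square pyramid (V=5, E=8, F=5) along a 3-gon: merge 3 vertices and 3 edges, delete both glued faces → V=6, E=11, F=7.
Check: V − E + F = 6 − 11 + 7 = 2.

11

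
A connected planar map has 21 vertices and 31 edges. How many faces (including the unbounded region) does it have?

12

Euler's formula for a connected plane graph: V − E + F = 2, so F = 2 − 21 + 31 = 12.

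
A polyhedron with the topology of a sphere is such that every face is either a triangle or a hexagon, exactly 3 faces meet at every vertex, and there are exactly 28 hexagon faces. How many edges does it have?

90

Let x be the number of triangles; then F = 28 + x.
Edge–face incidences: 2E = 6·28 + 3·x = 168 + 3x.
Every vertex has degree 3, so 3V = 2E.
Euler: V − E + F = 2 ⇒ (2E)/3 − E + (28 + x) = 2.
Multiply by 6: 2·(2E) − 3·(2E) + 6·(28 + x) = 12, i.e. 168 + 6x − (168 + 3x) = 12.
Collecting terms: 3x = 12, so x = 4.
Then 2E = 168 + 3·4 = 180, so E = 90, V = 2E/3 = 60, F = 28 + 4 = 32.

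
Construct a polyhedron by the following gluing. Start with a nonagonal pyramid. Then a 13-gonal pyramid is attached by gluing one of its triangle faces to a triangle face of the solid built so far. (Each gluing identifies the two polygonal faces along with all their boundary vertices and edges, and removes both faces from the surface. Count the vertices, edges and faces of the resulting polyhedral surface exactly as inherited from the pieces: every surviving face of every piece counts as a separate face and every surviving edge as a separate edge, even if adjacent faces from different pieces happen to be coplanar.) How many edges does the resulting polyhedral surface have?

A nonagonal pyramid: V=10, E=18, F=10.
Attach a 13-gonal pyramid (V=14, E=26, F=14) along a 3-gon: merge 3 vertices and 3 edges, delete both glued faces → V=21, E=41, F=22.
Check: V − E + F = 21 − 41 + 22 = 2.

41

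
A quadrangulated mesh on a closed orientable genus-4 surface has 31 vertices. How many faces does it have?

χ = 2 − 2·4 = -6, and every face is a square so 4F = 2E.
V − E + F = -6 with E = 4F/2 gives 31 − (4/2 − 1)·F = -6, so F = 37 and E = 74.

37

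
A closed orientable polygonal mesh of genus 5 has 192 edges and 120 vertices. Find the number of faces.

64

For a closed orientable surface of genus 5, χ = 2 − 2·5 = -8.
F = -8 − V + E = -8 − 120 + 192 = 64.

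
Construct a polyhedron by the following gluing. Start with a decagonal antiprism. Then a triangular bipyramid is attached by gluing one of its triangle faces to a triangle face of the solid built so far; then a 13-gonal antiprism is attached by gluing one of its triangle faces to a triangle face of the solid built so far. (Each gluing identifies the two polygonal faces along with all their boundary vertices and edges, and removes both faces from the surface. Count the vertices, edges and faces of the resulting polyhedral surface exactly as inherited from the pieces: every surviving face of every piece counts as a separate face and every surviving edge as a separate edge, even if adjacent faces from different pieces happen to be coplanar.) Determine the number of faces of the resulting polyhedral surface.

A decagonal antiprism: V=20, E=40, F=22.
Attach a triangular bipyramid (V=5, E=9, F=6) along a 3-gon: merge 3 vertices and 3 edges, delete both glued faces → V=22, E=46, F=26.
Attach a 13-gonal antiprism (V=26, E=52, F=28) along a 3-gon: merge 3 vertices and 3 edges, delete both glued faces → V=45, E=95, F=52.
Check: V − E + F = 45 − 95 + 52 = 2.

52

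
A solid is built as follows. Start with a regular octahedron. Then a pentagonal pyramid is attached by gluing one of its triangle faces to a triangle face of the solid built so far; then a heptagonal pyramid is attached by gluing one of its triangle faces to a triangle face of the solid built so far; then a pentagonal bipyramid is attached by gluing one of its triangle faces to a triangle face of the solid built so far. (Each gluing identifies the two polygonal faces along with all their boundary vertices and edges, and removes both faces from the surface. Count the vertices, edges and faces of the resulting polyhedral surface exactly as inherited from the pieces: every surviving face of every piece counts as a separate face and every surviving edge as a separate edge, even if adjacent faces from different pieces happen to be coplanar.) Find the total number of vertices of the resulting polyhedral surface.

18

A regular octahedron: V=6, E=12, F=8.
Attach a pentagonal pyramid (V=6, E=10, F=6) along a 3-gon: merge 3 vertices and 3 edges, delete both glued faces → V=9, E=19, F=12.
Attach a heptagonal pyramid (V=8, E=14, F=8) along a 3-gon: merge 3 vertices and 3 edges, delete both glued faces → V=14, E=30, F=18.
Attach a pentagonal bipyramid (V=7, E=15, F=10) along a 3-gon: merge 3 vertices and 3 edges, delete both glued faces → V=18, E=42, F=26.
Check: V − E + F = 18 − 42 + 26 = 2.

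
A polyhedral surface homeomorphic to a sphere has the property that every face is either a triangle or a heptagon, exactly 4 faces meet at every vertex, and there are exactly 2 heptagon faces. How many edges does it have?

28

Let x be the number of triangles; then F = 2 + x.
Edge–face incidences: 2E = 7·2 + 3·x = 14 + 3x.
Every vertex has degree 4, so 4V = 2E.
Euler: V − E + F = 2 ⇒ (2E)/4 − E + (2 + x) = 2.
Multiply by 8: 2·(2E) − 4·(2E) + 8·(2 + x) = 16, i.e. 16 + 8x − 2·(14 + 3x) = 16.
Collecting terms: 2x − 12 = 16, so 2x = 28, so x = 14.
Then 2E = 14 + 3·14 = 56, so E = 28, V = 2E/4 = 14, F = 2 + 14 = 16.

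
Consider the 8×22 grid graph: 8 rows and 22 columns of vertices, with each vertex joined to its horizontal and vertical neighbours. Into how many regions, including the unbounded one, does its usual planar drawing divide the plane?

148

The grid has V = 8·22 = 176 vertices and E = 8·21 + 22·7 = 322 edges.
F = 2 − V + E = 2 − 176 + 322 = 148.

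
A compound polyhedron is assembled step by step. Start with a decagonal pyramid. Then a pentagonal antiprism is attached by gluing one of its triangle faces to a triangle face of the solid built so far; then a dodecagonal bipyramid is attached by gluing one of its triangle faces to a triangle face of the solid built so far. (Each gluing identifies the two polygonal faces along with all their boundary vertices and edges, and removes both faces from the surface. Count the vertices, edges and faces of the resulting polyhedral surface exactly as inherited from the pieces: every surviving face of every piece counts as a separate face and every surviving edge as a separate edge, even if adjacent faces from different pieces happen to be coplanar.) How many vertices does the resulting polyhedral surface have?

29

A decagonal pyramid: V=11, E=20, F=11.
Attach a pentagonal antiprism (V=10, E=20, F=12) along a 3-gon: merge 3 vertices and 3 edges, delete both glued faces → V=18, E=37, F=21.
Attach a dodecagonal bipyramid (V=14, E=36, F=24) along a 3-gon: merge 3 vertices and 3 edges, delete both glued faces → V=29, E=70, F=43.
Check: V − E + F = 29 − 70 + 43 = 2.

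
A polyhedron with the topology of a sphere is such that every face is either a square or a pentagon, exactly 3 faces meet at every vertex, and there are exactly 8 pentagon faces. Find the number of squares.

Let x be the number of squares; then F = 8 + x.
Edge–face incidences: 2E = 5·8 + 4·x = 40 + 4x.
Every vertex has degree 3, so 3V = 2E.
Euler: V − E + F = 2 ⇒ (2E)/3 − E + (8 + x) = 2.
Multiply by 6: 2·(2E) − 3·(2E) + 6·(8 + x) = 12, i.e. 48 + 6x − (40 + 4x) = 12.
Collecting terms: 2x + 8 = 12, so 2x = 4, so x = 2.
Then 2E = 40 + 4·2 = 48, so E = 24, V = 2E/3 = 16, F = 8 + 2 = 10.

2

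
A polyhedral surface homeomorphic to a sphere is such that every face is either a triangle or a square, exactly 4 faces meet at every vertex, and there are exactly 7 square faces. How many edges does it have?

Let x be the number of triangles; then F = 7 + x.
Edge–face incidences: 2E = 4·7 + 3·x = 28 + 3x.
Every vertex has degree 4, so 4V = 2E.
Euler: V − E + F = 2 ⇒ (2E)/4 − E + (7 + x) = 2.
Multiply by 8: 2·(2E) − 4·(2E) + 8·(7 + x) = 16, i.e. 56 + 8x − 2·(28 + 3x) = 16.
Collecting terms: 2x = 16, so x = 8.
Then 2E = 28 + 3·8 = 52, so E = 26, V = 2E/4 = 13, F = 7 + 8 = 15.

26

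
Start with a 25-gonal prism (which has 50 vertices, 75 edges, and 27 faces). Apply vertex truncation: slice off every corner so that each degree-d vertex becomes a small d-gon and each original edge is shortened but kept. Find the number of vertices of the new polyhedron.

150

Truncation replaces each original edge-end by a new vertex, so V′ = 2E = 150.
Each original edge survives, and each old vertex of degree d contributes d new edges; summing degrees gives Σd = 2E, so E′ = E + 2E = 3E = 225.
Each original face survives and each original vertex becomes one new face: F′ = F + V = 77.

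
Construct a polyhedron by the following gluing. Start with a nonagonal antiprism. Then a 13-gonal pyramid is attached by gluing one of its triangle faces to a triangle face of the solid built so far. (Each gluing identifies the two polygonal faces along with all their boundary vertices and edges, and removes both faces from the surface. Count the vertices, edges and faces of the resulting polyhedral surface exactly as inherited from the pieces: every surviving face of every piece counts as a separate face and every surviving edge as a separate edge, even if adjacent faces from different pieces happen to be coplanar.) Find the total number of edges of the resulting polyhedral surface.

59

A nonagonal antiprism: V=18, E=36, F=20.
Attach a 13-gonal pyramid (V=14, E=26, F=14) along a 3-gon: merge 3 vertices and 3 edges, delete both glued faces → V=29, E=59, F=32.
Check: V − E + F = 29 − 59 + 32 = 2.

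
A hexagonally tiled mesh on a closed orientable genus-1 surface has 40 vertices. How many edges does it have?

60

χ = 2 − 2·1 = 0, and every face is a hexagon so 6F = 2E.
V − E + F = 0 with E = 6F/2 gives 40 − (6/2 − 1)·F = 0, so F = 20 and E = 60.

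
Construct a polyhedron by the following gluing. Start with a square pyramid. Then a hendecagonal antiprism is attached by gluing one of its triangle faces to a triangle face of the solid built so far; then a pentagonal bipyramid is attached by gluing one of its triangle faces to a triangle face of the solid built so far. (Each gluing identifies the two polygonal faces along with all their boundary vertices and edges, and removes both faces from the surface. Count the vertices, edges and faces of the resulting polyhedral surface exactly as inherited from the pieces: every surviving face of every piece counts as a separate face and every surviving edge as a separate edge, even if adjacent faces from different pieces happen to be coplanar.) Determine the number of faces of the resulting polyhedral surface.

A square pyramid: V=5, E=8, F=5.
Attach a hendecagonal antiprism (V=22, E=44, F=24) along a 3-gon: merge 3 vertices and 3 edges, delete both glued faces → V=24, E=49, F=27.
Attach a pentagonal bipyramid (V=7, E=15, F=10) along a 3-gon: merge 3 vertices and 3 edges, delete both glued faces → V=28, E=61, F=35.
Check: V − E + F = 28 − 61 + 35 = 2.

35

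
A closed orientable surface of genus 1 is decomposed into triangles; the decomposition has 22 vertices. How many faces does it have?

χ = 2 − 2·1 = 0, and every face is a triangle so 3F = 2E.
V − E + F = 0 with E = 3F/2 gives 22 − (3/2 − 1)·F = 0, so F = 44 and E = 66.

44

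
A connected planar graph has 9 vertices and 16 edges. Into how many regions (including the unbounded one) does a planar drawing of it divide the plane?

Euler's formula for a connected plane graph: V − E + F = 2, so F = 2 − 9 + 16 = 9.

9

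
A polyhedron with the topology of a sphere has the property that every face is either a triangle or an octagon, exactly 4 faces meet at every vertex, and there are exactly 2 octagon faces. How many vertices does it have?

16

Let x be the number of triangles; then F = 2 + x.
Edge–face incidences: 2E = 8·2 + 3·x = 16 + 3x.
Every vertex has degree 4, so 4V = 2E.
Euler: V − E + F = 2 ⇒ (2E)/4 − E + (2 + x) = 2.
Multiply by 8: 2·(2E) − 4·(2E) + 8·(2 + x) = 16, i.e. 16 + 8x − 2·(16 + 3x) = 16.
Collecting terms: 2x − 16 = 16, so 2x = 32, so x = 16.
Then 2E = 16 + 3·16 = 64, so E = 32, V = 2E/4 = 16, F = 2 + 16 = 18.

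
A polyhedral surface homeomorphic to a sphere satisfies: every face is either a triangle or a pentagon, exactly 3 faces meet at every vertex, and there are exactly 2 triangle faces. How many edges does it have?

Let x be the number of pentagons; then F = 2 + x.
Edge–face incidences: 2E = 3·2 + 5·x = 6 + 5x.
Every vertex has degree 3, so 3V = 2E.
Euler: V − E + F = 2 ⇒ (2E)/3 − E + (2 + x) = 2.
Multiply by 6: 2·(2E) − 3·(2E) + 6·(2 + x) = 12, i.e. 12 + 6x − (6 + 5x) = 12.
Collecting terms: x + 6 = 12, so x = 6.
Then 2E = 6 + 5·6 = 36, so E = 18, V = 2E/3 = 12, F = 2 + 6 = 8.

18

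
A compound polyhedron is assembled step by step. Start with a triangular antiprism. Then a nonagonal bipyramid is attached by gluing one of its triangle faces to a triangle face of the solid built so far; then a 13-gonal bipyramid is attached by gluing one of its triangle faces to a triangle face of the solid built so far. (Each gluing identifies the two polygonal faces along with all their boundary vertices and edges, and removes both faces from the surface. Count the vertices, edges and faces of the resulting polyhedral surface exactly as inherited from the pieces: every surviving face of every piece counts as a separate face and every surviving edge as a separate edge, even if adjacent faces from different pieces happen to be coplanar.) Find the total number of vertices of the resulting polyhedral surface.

A triangular antiprism: V=6, E=12, F=8.
Attach a nonagonal bipyramid (V=11, E=27, F=18) along a 3-gon: merge 3 vertices and 3 edges, delete both glued faces → V=14, E=36, F=24.
Attach a 13-gonal bipyramid (V=15, E=39, F=26) along a 3-gon: merge 3 vertices and 3 edges, delete both glued faces → V=26, E=72, F=48.
Check: V − E + F = 26 − 72 + 48 = 2.

26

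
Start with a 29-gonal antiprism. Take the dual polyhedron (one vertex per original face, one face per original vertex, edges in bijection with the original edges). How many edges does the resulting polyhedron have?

The base solid has V = 58, E = 116, F = 60.
The dual swaps V and F and preserves E: V′ = F = 60, E′ = E = 116, F′ = V = 58.

116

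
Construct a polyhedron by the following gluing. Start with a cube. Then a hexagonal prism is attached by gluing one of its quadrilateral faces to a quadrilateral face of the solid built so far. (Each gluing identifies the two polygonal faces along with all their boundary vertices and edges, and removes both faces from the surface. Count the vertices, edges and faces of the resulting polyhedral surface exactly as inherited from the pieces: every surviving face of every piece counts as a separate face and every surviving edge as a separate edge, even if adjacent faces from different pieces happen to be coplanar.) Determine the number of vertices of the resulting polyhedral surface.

A cube: V=8, E=12, F=6.
Attach a hexagonal prism (V=12, E=18, F=8) along a 4-gon: merge 4 vertices and 4 edges, delete both glued faces → V=16, E=26, F=12.
Check: V − E + F = 16 − 26 + 12 = 2.

16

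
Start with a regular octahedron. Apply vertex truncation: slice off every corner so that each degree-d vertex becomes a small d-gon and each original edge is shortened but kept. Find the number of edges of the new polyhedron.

The base solid has V = 6, E = 12, F = 8.
Truncation replaces each original edge-end by a new vertex, so V′ = 2E = 24.
Each original edge survives, and each old vertex of degree d contributes d new edges; summing degrees gives Σd = 2E, so E′ = E + 2E = 3E = 36.
Each original face survives and each original vertex becomes one new face: F′ = F + V = 14.

36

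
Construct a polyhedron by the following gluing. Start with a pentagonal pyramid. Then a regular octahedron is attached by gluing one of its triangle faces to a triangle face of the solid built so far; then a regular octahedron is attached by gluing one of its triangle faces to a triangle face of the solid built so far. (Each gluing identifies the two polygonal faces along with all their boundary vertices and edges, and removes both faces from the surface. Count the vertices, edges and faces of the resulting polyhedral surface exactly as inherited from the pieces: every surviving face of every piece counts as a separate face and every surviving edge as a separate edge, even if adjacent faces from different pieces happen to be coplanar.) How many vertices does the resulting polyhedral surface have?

12

A pentagonal pyramid: V=6, E=10, F=6.
Attach a regular octahedron (V=6, E=12, F=8) along a 3-gon: merge 3 vertices and 3 edges, delete both glued faces → V=9, E=19, F=12.
Attach a regular octahedron (V=6, E=12, F=8) along a 3-gon: merge 3 vertices and 3 edges, delete both glued faces → V=12, E=28, F=18.
Check: V − E + F = 12 − 28 + 18 = 2.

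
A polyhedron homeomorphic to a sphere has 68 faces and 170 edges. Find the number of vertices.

Here V − E + F = 2.
V = 2 + E − F = 2 + 170 − 68 = 104.

104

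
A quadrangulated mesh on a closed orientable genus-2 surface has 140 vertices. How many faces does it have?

142

χ = 2 − 2·2 = -2, and every face is a square so 4F = 2E.
V − E + F = -2 with E = 4F/2 gives 140 − (4/2 − 1)·F = -2, so F = 142 and E = 284.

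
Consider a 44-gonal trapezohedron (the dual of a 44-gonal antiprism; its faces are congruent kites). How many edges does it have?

176

The n-trapezohedron (dual of the n-antiprism) has V = 2·44 + 2 = 90, E = 4·44 = 176, F = 2·44 = 88.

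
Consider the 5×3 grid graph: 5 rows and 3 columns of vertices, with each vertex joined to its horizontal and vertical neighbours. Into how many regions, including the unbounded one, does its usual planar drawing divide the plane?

The grid has V = 5·3 = 15 vertices and E = 5·2 + 3·4 = 22 edges.
F = 2 − V + E = 2 − 15 + 22 = 9.

9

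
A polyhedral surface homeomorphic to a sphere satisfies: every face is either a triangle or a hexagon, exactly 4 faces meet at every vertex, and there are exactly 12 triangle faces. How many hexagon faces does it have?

2

Let x be the number of hexagons; then F = 12 + x.
Edge–face incidences: 2E = 3·12 + 6·x = 36 + 6x.
Every vertex has degree 4, so 4V = 2E.
Euler: V − E + F = 2 ⇒ (2E)/4 − E + (12 + x) = 2.
Multiply by 8: 2·(2E) − 4·(2E) + 8·(12 + x) = 16, i.e. 96 + 8x − 2·(36 + 6x) = 16.
Collecting terms: −4x + 24 = 16, so −4x = −8, so x = 2.
Then 2E = 36 + 6·2 = 48, so E = 24, V = 2E/4 = 12, F = 12 + 2 = 14.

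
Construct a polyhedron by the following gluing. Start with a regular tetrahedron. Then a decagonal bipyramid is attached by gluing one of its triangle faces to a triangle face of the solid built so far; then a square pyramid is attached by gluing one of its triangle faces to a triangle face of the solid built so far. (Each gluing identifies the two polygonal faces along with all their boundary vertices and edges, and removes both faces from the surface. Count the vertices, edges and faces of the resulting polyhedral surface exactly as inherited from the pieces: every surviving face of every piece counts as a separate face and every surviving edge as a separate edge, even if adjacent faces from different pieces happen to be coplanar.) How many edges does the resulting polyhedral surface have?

38

A regular tetrahedron: V=4, E=6, F=4.
Attach a decagonal bipyramid (V=12, E=30, F=20) along a 3-gon: merge 3 vertices and 3 edges, delete both glued faces → V=13, E=33, F=22.
Attach a square pyramid (V=5, E=8, F=5) along a 3-gon: merge 3 vertices and 3 edges, delete both glued faces → V=15, E=38, F=25.
Check: V − E + F = 15 − 38 + 25 = 2.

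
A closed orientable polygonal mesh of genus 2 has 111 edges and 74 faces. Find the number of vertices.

35

For a closed orientable surface of genus 2, χ = 2 − 2·2 = -2.
V = -2 + E − F = -2 + 111 − 74 = 35.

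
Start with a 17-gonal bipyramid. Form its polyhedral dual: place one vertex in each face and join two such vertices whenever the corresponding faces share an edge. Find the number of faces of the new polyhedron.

19

The base solid has V = 19, E = 51, F = 34.
The dual swaps V and F and preserves E: V′ = F = 34, E′ = E = 51, F′ = V = 19.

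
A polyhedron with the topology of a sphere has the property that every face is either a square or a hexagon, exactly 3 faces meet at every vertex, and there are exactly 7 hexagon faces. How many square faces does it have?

6

Let x be the number of squares; then F = 7 + x.
Edge–face incidences: 2E = 6·7 + 4·x = 42 + 4x.
Every vertex has degree 3, so 3V = 2E.
Euler: V − E + F = 2 ⇒ (2E)/3 − E + (7 + x) = 2.
Multiply by 6: 2·(2E) − 3·(2E) + 6·(7 + x) = 12, i.e. 42 + 6x − (42 + 4x) = 12.
Collecting terms: 2x = 12, so x = 6.
Then 2E = 42 + 4·6 = 66, so E = 33, V = 2E/3 = 22, F = 7 + 6 = 13.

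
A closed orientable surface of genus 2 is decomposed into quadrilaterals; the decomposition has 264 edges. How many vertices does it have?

χ = 2 − 2·2 = -2, and every face is a square so 4F = 2E.
F = 2E/4 = 132. Then V = -2 + E − F = -2 + 264 − 132 = 130.

130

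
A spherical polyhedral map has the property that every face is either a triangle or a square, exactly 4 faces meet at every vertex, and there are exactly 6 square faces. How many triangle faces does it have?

8

Let x be the number of triangles; then F = 6 + x.
Edge–face incidences: 2E = 4·6 + 3·x = 24 + 3x.
Every vertex has degree 4, so 4V = 2E.
Euler: V − E + F = 2 ⇒ (2E)/4 − E + (6 + x) = 2.
Multiply by 8: 2·(2E) − 4·(2E) + 8·(6 + x) = 16, i.e. 48 + 8x − 2·(24 + 3x) = 16.
Collecting terms: 2x = 16, so x = 8.
Then 2E = 24 + 3·8 = 48, so E = 24, V = 2E/4 = 12, F = 6 + 8 = 14.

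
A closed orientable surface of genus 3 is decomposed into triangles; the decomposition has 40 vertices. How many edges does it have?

χ = 2 − 2·3 = -4, and every face is a triangle so 3F = 2E.
V − E + F = -4 with E = 3F/2 gives 40 − (3/2 − 1)·F = -4, so F = 88 and E = 132.

132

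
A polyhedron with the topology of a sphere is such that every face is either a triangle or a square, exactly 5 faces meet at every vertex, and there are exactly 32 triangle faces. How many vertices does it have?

24

Let x be the number of squares; then F = 32 + x.
Edge–face incidences: 2E = 3·32 + 4·x = 96 + 4x.
Every vertex has degree 5, so 5V = 2E.
Euler: V − E + F = 2 ⇒ (2E)/5 − E + (32 + x) = 2.
Multiply by 10: 2·(2E) − 5·(2E) + 10·(32 + x) = 20, i.e. 320 + 10x − 3·(96 + 4x) = 20.
Collecting terms: −2x + 32 = 20, so −2x = −12, so x = 6.
Then 2E = 96 + 4·6 = 120, so E = 60, V = 2E/5 = 24, F = 32 + 6 = 38.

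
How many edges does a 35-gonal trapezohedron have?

The n-trapezohedron (dual of the n-antiprism) has V = 2·35 + 2 = 72, E = 4·35 = 140, F = 2·35 = 70.
Check: V − E + F = 72 − 140 + 70 = 2.

140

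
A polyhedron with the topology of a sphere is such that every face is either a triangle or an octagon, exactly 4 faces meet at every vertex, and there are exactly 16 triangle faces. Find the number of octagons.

2

Let x be the number of octagons; then F = 16 + x.
Edge–face incidences: 2E = 3·16 + 8·x = 48 + 8x.
Every vertex has degree 4, so 4V = 2E.
Euler: V − E + F = 2 ⇒ (2E)/4 − E + (16 + x) = 2.
Multiply by 8: 2·(2E) − 4·(2E) + 8·(16 + x) = 16, i.e. 128 + 8x − 2·(48 + 8x) = 16.
Collecting terms: −8x + 32 = 16, so −8x = −16, so x = 2.
Then 2E = 48 + 8·2 = 64, so E = 32, V = 2E/4 = 16, F = 16 + 2 = 18.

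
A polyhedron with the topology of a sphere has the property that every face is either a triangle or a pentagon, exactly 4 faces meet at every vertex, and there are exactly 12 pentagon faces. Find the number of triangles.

Let x be the number of triangles; then F = 12 + x.
Edge–face incidences: 2E = 5·12 + 3·x = 60 + 3x.
Every vertex has degree 4, so 4V = 2E.
Euler: V − E + F = 2 ⇒ (2E)/4 − E + (12 + x) = 2.
Multiply by 8: 2·(2E) − 4·(2E) + 8·(12 + x) = 16, i.e. 96 + 8x − 2·(60 + 3x) = 16.
Collecting terms: 2x − 24 = 16, so 2x = 40, so x = 20.
Then 2E = 60 + 3·20 = 120, so E = 60, V = 2E/4 = 30, F = 12 + 20 = 32.

20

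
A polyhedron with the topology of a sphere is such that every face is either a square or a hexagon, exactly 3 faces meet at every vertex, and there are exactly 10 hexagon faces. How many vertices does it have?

28

Let x be the number of squares; then F = 10 + x.
Edge–face incidences: 2E = 6·10 + 4·x = 60 + 4x.
Every vertex has degree 3, so 3V = 2E.
Euler: V − E + F = 2 ⇒ (2E)/3 − E + (10 + x) = 2.
Multiply by 6: 2·(2E) − 3·(2E) + 6·(10 + x) = 12, i.e. 60 + 6x − (60 + 4x) = 12.
Collecting terms: 2x = 12, so x = 6.
Then 2E = 60 + 4·6 = 84, so E = 42, V = 2E/3 = 28, F = 10 + 6 = 16.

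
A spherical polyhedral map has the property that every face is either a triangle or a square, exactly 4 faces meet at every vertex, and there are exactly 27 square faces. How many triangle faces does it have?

Let x be the number of triangles; then F = 27 + x.
Edge–face incidences: 2E = 4·27 + 3·x = 108 + 3x.
Every vertex has degree 4, so 4V = 2E.
Euler: V − E + F = 2 ⇒ (2E)/4 − E + (27 + x) = 2.
Multiply by 8: 2·(2E) − 4·(2E) + 8·(27 + x) = 16, i.e. 216 + 8x − 2·(108 + 3x) = 16.
Collecting terms: 2x = 16, so x = 8.
Then 2E = 108 + 3·8 = 132, so E = 66, V = 2E/4 = 33, F = 27 + 8 = 35.

8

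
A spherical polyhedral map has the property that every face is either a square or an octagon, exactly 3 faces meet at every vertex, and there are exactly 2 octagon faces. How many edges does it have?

Let x be the number of squares; then F = 2 + x.
Edge–face incidences: 2E = 8·2 + 4·x = 16 + 4x.
Every vertex has degree 3, so 3V = 2E.
Euler: V − E + F = 2 ⇒ (2E)/3 − E + (2 + x) = 2.
Multiply by 6: 2·(2E) − 3·(2E) + 6·(2 + x) = 12, i.e. 12 + 6x − (16 + 4x) = 12.
Collecting terms: 2x − 4 = 12, so 2x = 16, so x = 8.
Then 2E = 16 + 4·8 = 48, so E = 24, V = 2E/3 = 16, F = 2 + 8 = 10.

24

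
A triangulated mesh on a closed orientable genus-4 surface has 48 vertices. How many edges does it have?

162

χ = 2 − 2·4 = -6, and every face is a triangle so 3F = 2E.
V − E + F = -6 with E = 3F/2 gives 48 − (3/2 − 1)·F = -6, so F = 108 and E = 162.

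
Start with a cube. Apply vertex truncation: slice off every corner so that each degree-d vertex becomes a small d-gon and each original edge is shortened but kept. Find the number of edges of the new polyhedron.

The base solid has V = 8, E = 12, F = 6.
Truncation replaces each original edge-end by a new vertex, so V′ = 2E = 24.
Each original edge survives, and each old vertex of degree d contributes d new edges; summing degrees gives Σd = 2E, so E′ = E + 2E = 3E = 36.
Each original face survives and each original vertex becomes one new face: F′ = F + V = 14.

36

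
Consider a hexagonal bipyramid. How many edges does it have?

18

A bipyramid over an n-gon has 2n triangular faces and n + 2 vertices: V = 6 + 2 = 8, E = 3·6 = 18, F = 2·6 = 12.
Check: V − E + F = 8 − 18 + 12 = 2.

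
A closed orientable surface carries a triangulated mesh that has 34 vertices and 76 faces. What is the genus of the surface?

3

Every face is a triangle, so 2E = 3·76 = 228, giving E = 114.
χ = V − E + F = 34 − 114 + 76 = -4.
For a closed orientable surface χ = 2 − 2g, so g = (2 − (-4))/2 = 3.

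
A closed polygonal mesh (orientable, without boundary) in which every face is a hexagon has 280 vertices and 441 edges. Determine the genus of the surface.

8

Every face is a hexagon and each edge borders two faces, so 6F = 2·441, giving F = 147.
χ = V − E + F = 280 − 441 + 147 = -14.
For a closed orientable surface χ = 2 − 2g, so g = (2 − (-14))/2 = 8.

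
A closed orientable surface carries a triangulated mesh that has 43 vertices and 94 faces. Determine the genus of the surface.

Every face is a triangle, so 2E = 3·94 = 282, giving E = 141.
χ = V − E + F = 43 − 141 + 94 = -4.
For a closed orientable surface χ = 2 − 2g, so g = (2 − (-4))/2 = 3.

3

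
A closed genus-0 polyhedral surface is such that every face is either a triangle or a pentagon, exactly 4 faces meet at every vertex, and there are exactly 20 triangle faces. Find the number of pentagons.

Let x be the number of pentagons; then F = 20 + x.
Edge–face incidences: 2E = 3·20 + 5·x = 60 + 5x.
Every vertex has degree 4, so 4V = 2E.
Euler: V − E + F = 2 ⇒ (2E)/4 − E + (20 + x) = 2.
Multiply by 8: 2·(2E) − 4·(2E) + 8·(20 + x) = 16, i.e. 160 + 8x − 2·(60 + 5x) = 16.
Collecting terms: −2x + 40 = 16, so −2x = −24, so x = 12.
Then 2E = 60 + 5·12 = 120, so E = 60, V = 2E/4 = 30, F = 20 + 12 = 32.

12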